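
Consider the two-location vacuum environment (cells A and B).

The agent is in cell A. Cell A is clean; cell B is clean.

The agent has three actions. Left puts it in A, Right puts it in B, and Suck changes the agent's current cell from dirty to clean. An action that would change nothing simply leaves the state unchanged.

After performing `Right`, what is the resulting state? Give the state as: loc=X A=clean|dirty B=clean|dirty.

loc=B A=clean B=clean

start: loc=A A=clean B=clean
t=1 Right ⇒ loc=B A=clean B=clean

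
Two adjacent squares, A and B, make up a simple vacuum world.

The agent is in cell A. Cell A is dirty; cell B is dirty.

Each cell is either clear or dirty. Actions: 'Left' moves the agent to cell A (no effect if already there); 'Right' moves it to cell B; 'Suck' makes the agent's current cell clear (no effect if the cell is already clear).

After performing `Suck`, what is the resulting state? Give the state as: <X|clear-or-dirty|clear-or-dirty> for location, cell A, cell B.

<A|clear|dirty>

start: <A|dirty|dirty>
Suck (#1): <A|clear|dirty>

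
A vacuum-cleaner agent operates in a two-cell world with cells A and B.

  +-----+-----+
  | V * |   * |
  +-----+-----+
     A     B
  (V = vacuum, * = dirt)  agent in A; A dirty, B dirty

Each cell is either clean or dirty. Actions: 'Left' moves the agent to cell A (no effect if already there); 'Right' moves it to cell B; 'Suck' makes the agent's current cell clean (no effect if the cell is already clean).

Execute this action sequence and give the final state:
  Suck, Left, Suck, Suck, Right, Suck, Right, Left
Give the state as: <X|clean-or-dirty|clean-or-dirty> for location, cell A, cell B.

<A|clean|clean>

1. Suck → <A|clean|dirty>
2. Left → <A|clean|dirty>
3. Suck → <A|clean|dirty>
4. Suck → <A|clean|dirty>
5. Right → <B|clean|dirty>
6. Suck → <B|clean|clean>
7. Right → <B|clean|clean>
8. Left → <A|clean|clean>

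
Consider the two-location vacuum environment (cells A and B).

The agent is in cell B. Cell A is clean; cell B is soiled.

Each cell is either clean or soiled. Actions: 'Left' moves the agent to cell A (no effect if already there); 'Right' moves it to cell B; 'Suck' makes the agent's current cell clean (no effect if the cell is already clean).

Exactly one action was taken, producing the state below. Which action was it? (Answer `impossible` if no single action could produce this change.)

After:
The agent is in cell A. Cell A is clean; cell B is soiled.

Left

try  Left: in A — A clean, B soiled  ← match
try Right: in B — A clean, B soiled
try  Suck: in B — A clean, B clean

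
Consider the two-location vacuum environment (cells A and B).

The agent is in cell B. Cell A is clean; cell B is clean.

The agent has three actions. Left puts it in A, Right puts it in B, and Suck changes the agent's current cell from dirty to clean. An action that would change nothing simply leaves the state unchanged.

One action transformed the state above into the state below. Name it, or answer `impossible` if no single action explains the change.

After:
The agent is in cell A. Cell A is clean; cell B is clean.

Left

try  Left: <A|clean|clean>  ← match
try Right: <B|clean|clean>
try  Suck: <B|clean|clean>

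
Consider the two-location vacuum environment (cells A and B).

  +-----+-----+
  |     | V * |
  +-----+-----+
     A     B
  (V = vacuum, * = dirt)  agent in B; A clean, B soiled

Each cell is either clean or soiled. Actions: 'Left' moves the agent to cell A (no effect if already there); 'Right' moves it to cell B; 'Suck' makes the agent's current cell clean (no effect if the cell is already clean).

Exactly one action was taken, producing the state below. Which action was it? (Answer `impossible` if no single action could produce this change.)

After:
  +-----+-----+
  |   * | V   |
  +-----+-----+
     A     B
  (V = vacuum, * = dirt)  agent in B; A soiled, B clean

try  Left: in A — A clean, B soiled
try Right: in B — A clean, B soiled
try  Suck: in B — A clean, B clean
no single action produces the after-state

impossible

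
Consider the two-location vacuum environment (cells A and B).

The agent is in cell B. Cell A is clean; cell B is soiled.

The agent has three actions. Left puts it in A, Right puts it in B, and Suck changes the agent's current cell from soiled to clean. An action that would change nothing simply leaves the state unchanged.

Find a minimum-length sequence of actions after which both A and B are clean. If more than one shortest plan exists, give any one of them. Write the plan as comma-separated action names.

Suck

t=1 Suck ⇒ <B|clean|clean>
min 1: B is soiled, one Suck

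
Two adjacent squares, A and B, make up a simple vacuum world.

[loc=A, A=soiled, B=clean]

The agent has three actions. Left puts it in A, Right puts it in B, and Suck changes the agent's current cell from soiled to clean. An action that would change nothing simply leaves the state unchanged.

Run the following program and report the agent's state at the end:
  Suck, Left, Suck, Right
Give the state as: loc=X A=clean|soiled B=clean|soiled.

Suck (#1): loc=A A=clean B=clean
Left (#2): loc=A A=clean B=clean
Suck (#3): loc=A A=clean B=clean
Right (#4): loc=B A=clean B=clean

loc=B A=clean B=clean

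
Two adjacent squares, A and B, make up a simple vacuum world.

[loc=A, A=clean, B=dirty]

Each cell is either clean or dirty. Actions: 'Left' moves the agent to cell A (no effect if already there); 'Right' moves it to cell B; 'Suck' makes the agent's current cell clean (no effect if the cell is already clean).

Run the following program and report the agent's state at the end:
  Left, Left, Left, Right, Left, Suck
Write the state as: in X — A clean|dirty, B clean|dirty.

in A — A clean, B dirty

step 1/6 (Left): in A — A clean, B dirty
step 2/6 (Left): in A — A clean, B dirty
step 3/6 (Left): in A — A clean, B dirty
step 4/6 (Right): in B — A clean, B dirty
step 5/6 (Left): in A — A clean, B dirty
step 6/6 (Suck): in A — A clean, B dirty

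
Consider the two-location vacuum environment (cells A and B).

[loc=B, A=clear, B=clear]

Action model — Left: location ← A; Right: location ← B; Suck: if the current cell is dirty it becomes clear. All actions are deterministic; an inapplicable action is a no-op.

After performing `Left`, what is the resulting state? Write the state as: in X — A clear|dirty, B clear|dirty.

start: in B — A clear, B clear
t=1 Left ⇒ in A — A clear, B clear

in A — A clear, B clear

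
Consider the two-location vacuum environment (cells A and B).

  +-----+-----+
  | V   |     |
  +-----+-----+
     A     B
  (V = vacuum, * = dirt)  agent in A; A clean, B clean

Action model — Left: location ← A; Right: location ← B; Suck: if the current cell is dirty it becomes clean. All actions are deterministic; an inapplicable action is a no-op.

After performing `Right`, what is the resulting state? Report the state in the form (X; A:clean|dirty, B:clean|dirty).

start: (A; A:clean, B:clean)
t=1 Right ⇒ (B; A:clean, B:clean)

(B; A:clean, B:clean)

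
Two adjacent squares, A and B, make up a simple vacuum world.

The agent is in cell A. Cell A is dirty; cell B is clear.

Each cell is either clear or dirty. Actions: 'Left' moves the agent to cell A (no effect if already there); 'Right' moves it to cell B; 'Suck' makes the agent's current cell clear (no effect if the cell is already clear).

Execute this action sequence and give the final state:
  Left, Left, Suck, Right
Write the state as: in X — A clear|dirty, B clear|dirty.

in B — A clear, B clear

step 1/4 (Left): in A — A dirty, B clear
step 2/4 (Left): in A — A dirty, B clear
step 3/4 (Suck): in A — A clear, B clear
step 4/4 (Right): in B — A clear, B clear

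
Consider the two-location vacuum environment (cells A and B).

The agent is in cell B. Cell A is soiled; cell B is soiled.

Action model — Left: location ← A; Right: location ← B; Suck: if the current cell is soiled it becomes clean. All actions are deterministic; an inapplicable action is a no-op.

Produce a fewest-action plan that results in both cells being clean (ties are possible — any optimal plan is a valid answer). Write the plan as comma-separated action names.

1) do Suck; now <B|soiled|clean>
2) do Left; now <A|soiled|clean>
3) do Suck; now <A|clean|clean>
min 3: Suck B + move + Suck A

Suck, Left, Suck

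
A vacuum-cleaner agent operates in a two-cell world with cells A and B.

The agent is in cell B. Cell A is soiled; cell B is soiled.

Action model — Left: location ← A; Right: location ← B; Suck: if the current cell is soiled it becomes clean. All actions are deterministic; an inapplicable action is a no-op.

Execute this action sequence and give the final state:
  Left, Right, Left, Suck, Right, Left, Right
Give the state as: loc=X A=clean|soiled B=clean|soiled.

[1] after Left: loc=A A=soiled B=soiled
[2] after Right: loc=B A=soiled B=soiled
[3] after Left: loc=A A=soiled B=soiled
[4] after Suck: loc=A A=clean B=soiled
[5] after Right: loc=B A=clean B=soiled
[6] after Left: loc=A A=clean B=soiled
[7] after Right: loc=B A=clean B=soiled

loc=B A=clean B=soiled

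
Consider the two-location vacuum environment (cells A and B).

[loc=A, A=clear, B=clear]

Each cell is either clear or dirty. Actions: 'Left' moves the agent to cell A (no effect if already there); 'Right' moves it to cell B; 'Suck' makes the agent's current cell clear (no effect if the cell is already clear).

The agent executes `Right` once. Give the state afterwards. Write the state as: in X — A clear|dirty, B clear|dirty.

in B — A clear, B clear

start: in A — A clear, B clear
t=1 Right ⇒ in B — A clear, B clear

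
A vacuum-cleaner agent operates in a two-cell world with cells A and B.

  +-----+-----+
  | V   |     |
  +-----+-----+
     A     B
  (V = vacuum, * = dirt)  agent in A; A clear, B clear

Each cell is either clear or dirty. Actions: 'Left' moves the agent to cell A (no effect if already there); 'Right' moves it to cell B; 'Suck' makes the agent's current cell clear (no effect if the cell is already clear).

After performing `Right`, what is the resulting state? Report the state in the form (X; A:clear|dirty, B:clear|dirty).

(B; A:clear, B:clear)

start: (A; A:clear, B:clear)
t=1 Right ⇒ (B; A:clear, B:clear)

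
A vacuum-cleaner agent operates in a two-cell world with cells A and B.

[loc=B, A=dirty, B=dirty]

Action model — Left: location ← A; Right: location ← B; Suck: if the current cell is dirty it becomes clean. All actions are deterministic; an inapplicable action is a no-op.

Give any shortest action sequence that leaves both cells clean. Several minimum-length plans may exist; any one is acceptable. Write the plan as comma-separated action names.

[1] after Suck: (B; A:dirty, B:clean)
[2] after Left: (A; A:dirty, B:clean)
[3] after Suck: (A; A:clean, B:clean)
min 3: Suck B + move + Suck A

Suck, Left, Suck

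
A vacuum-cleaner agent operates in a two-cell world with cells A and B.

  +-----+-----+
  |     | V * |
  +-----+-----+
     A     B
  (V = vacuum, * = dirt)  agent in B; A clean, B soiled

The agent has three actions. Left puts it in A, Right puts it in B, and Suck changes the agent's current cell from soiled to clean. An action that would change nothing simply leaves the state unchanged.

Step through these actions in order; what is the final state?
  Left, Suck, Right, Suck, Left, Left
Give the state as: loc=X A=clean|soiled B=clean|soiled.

step 1/6 (Left): loc=A A=clean B=soiled
step 2/6 (Suck): loc=A A=clean B=soiled
step 3/6 (Right): loc=B A=clean B=soiled
step 4/6 (Suck): loc=B A=clean B=clean
step 5/6 (Left): loc=A A=clean B=clean
step 6/6 (Left): loc=A A=clean B=clean

loc=A A=clean B=clean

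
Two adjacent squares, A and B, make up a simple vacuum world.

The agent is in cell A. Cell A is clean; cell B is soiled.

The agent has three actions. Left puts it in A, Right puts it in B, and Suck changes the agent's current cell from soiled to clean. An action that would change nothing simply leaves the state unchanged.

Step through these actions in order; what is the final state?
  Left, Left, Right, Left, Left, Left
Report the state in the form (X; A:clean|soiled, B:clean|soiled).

t=1 Left ⇒ (A; A:clean, B:soiled)
t=2 Left ⇒ (A; A:clean, B:soiled)
t=3 Right ⇒ (B; A:clean, B:soiled)
t=4 Left ⇒ (A; A:clean, B:soiled)
t=5 Left ⇒ (A; A:clean, B:soiled)
t=6 Left ⇒ (A; A:clean, B:soiled)

(A; A:clean, B:soiled)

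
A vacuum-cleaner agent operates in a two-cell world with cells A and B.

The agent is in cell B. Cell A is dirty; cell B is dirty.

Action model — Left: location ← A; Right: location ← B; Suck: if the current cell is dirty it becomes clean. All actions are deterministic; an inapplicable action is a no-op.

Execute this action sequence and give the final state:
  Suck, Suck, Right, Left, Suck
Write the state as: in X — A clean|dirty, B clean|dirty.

[1] after Suck: in B — A dirty, B clean
[2] after Suck: in B — A dirty, B clean
[3] after Right: in B — A dirty, B clean
[4] after Left: in A — A dirty, B clean
[5] after Suck: in A — A clean, B clean

in A — A clean, B clean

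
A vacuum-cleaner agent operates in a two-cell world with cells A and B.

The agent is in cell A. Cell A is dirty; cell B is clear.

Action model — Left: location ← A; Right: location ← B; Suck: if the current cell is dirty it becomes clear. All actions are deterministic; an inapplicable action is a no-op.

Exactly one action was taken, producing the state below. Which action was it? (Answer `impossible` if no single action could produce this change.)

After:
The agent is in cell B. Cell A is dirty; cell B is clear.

Right

try  Left: in A — A dirty, B clear
try Right: in B — A dirty, B clear  ← match
try  Suck: in A — A clear, B clear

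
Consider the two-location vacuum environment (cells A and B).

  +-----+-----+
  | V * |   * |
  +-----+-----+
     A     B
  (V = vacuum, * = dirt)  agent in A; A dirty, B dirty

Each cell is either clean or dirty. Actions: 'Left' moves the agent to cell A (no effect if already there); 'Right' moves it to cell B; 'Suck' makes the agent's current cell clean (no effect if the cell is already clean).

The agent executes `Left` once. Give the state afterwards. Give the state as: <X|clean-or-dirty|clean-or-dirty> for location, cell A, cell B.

<A|dirty|dirty>

start: <A|dirty|dirty>
step 1/1 (Left): <A|dirty|dirty>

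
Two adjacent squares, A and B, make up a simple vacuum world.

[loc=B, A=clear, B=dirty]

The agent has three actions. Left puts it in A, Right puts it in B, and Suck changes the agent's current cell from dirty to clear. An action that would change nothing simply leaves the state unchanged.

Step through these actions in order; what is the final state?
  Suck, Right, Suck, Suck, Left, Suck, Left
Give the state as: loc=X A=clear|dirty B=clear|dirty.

1. Suck → loc=B A=clear B=clear
2. Right → loc=B A=clear B=clear
3. Suck → loc=B A=clear B=clear
4. Suck → loc=B A=clear B=clear
5. Left → loc=A A=clear B=clear
6. Suck → loc=A A=clear B=clear
7. Left → loc=A A=clear B=clear

loc=A A=clear B=clear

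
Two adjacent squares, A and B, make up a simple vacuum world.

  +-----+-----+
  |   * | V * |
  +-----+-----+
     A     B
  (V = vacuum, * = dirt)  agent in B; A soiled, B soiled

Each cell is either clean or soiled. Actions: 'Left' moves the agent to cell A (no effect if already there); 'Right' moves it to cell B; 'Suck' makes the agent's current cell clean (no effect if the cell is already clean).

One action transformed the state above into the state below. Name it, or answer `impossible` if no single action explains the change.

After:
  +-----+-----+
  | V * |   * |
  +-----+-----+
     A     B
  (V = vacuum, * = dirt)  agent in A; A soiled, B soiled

Left

try  Left: in A — A soiled, B soiled  ← match
try Right: in B — A soiled, B soiled
try  Suck: in B — A soiled, B clean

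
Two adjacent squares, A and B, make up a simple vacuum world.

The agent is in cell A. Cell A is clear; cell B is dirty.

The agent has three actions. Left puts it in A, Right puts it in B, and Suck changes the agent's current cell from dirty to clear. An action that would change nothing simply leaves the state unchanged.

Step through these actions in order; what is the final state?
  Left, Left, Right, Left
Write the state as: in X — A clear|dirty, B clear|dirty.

1. Left → in A — A clear, B dirty
2. Left → in A — A clear, B dirty
3. Right → in B — A clear, B dirty
4. Left → in A — A clear, B dirty

in A — A clear, B dirty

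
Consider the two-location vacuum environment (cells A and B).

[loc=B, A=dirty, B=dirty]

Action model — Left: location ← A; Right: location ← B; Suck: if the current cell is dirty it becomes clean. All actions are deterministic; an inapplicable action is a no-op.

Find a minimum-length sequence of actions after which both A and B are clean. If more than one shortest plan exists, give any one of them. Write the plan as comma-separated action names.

Suck, Left, Suck

[1] after Suck: <B|dirty|clean>
[2] after Left: <A|dirty|clean>
[3] after Suck: <A|clean|clean>
min 3: Suck B + move + Suck A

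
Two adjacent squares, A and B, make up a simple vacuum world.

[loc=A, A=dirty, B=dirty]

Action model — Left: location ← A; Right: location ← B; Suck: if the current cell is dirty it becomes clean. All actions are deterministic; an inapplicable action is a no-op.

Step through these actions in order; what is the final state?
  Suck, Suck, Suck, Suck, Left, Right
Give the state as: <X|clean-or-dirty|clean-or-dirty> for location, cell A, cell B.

<B|clean|dirty>

Suck (#1): <A|clean|dirty>
Suck (#2): <A|clean|dirty>
Suck (#3): <A|clean|dirty>
Suck (#4): <A|clean|dirty>
Left (#5): <A|clean|dirty>
Right (#6): <B|clean|dirty>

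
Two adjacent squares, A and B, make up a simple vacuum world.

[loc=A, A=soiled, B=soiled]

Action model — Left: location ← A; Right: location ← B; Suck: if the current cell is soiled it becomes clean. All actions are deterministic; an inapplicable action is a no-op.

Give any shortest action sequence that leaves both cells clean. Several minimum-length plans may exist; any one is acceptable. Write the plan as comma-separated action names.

1. Suck → <A|clean|soiled>
2. Right → <B|clean|soiled>
3. Suck → <B|clean|clean>
min 3: Suck A + move + Suck B

Suck, Right, Suck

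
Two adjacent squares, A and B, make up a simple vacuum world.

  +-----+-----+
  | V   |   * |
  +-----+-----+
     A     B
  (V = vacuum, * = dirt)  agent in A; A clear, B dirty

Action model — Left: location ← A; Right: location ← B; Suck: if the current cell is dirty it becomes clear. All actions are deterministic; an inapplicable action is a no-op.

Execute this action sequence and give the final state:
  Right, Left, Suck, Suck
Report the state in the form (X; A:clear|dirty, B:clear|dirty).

(A; A:clear, B:dirty)

step 1/4 (Right): (B; A:clear, B:dirty)
step 2/4 (Left): (A; A:clear, B:dirty)
step 3/4 (Suck): (A; A:clear, B:dirty)
step 4/4 (Suck): (A; A:clear, B:dirty)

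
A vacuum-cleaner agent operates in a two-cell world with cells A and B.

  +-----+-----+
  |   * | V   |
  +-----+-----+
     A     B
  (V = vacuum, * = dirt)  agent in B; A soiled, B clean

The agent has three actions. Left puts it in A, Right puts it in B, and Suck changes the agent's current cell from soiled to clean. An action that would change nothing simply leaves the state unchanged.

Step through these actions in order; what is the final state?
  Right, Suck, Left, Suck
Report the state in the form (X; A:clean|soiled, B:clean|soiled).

Right (#1): (B; A:soiled, B:clean)
Suck (#2): (B; A:soiled, B:clean)
Left (#3): (A; A:soiled, B:clean)
Suck (#4): (A; A:clean, B:clean)

(A; A:clean, B:clean)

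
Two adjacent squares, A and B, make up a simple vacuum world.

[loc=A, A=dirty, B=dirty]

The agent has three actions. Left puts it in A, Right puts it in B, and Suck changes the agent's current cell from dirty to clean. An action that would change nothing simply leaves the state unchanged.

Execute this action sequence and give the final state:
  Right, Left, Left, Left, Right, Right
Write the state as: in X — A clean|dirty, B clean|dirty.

in B — A dirty, B dirty

t=1 Right ⇒ in B — A dirty, B dirty
t=2 Left ⇒ in A — A dirty, B dirty
t=3 Left ⇒ in A — A dirty, B dirty
t=4 Left ⇒ in A — A dirty, B dirty
t=5 Right ⇒ in B — A dirty, B dirty
t=6 Right ⇒ in B — A dirty, B dirty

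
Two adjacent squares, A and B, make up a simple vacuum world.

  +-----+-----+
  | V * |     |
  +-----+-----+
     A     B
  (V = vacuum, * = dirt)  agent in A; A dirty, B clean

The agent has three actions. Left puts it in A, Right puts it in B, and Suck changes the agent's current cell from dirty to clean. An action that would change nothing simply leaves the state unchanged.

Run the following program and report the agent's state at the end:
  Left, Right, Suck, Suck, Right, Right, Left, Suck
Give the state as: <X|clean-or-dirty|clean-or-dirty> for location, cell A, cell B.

<A|clean|clean>

step 1/8 (Left): <A|dirty|clean>
step 2/8 (Right): <B|dirty|clean>
step 3/8 (Suck): <B|dirty|clean>
step 4/8 (Suck): <B|dirty|clean>
step 5/8 (Right): <B|dirty|clean>
step 6/8 (Right): <B|dirty|clean>
step 7/8 (Left): <A|dirty|clean>
step 8/8 (Suck): <A|clean|clean>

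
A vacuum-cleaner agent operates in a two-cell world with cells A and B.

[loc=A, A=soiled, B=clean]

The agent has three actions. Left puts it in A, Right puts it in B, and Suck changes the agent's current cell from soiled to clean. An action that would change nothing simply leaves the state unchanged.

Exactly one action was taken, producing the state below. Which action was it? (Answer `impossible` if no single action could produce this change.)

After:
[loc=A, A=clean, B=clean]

try  Left: loc=A A=soiled B=clean
try Right: loc=B A=soiled B=clean
try  Suck: loc=A A=clean B=clean  ← match

Suck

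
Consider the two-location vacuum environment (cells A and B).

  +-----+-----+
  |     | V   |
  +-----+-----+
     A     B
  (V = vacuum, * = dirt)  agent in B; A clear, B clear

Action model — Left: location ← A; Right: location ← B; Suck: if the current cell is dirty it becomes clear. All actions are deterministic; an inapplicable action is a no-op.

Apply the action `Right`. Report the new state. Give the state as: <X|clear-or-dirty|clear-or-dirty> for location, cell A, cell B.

<B|clear|clear>

start: <B|clear|clear>
1. Right → <B|clear|clear>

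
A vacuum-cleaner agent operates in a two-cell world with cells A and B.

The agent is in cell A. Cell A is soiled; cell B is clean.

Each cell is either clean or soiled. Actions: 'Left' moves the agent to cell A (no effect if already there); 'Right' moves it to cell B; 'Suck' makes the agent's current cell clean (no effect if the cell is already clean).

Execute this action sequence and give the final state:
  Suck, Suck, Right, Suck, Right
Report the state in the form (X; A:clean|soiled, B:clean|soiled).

(B; A:clean, B:clean)

step 1/5 (Suck): (A; A:clean, B:clean)
step 2/5 (Suck): (A; A:clean, B:clean)
step 3/5 (Right): (B; A:clean, B:clean)
step 4/5 (Suck): (B; A:clean, B:clean)
step 5/5 (Right): (B; A:clean, B:clean)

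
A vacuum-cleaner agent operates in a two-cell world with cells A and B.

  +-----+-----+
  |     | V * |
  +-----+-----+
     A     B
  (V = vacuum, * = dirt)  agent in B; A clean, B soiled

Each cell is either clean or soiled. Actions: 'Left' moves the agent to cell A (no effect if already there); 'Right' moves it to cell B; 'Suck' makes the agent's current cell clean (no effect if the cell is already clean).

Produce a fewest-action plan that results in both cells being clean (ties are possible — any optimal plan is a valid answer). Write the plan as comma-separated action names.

Suck

t=1 Suck ⇒ (B; A:clean, B:clean)
min 1: B is soiled, one Suck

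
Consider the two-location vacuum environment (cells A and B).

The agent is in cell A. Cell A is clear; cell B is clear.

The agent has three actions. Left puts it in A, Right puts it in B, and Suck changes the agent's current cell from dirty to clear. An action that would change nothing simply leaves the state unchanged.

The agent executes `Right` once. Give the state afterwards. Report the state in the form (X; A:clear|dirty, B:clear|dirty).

start: (A; A:clear, B:clear)
[1] after Right: (B; A:clear, B:clear)

(B; A:clear, B:clear)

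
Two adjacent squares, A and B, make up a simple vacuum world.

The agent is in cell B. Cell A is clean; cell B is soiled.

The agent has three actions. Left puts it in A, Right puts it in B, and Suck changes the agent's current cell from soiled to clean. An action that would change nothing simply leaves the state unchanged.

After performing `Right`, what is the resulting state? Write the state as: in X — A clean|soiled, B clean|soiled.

start: in B — A clean, B soiled
step 1/1 (Right): in B — A clean, B soiled

in B — A clean, B soiled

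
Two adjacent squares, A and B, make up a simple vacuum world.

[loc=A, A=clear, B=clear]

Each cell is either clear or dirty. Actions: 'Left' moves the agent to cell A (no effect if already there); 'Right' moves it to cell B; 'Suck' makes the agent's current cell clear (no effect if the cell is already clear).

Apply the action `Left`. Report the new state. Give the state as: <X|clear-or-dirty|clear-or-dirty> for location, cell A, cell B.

start: <A|clear|clear>
Left (#1): <A|clear|clear>

<A|clear|clear>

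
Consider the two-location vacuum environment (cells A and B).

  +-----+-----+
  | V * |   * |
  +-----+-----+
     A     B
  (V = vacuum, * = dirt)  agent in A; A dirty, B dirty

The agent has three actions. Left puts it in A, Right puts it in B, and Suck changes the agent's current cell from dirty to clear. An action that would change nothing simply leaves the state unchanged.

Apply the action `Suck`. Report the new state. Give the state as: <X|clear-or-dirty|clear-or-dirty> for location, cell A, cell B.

start: <A|dirty|dirty>
step 1/1 (Suck): <A|clear|dirty>

<A|clear|dirty>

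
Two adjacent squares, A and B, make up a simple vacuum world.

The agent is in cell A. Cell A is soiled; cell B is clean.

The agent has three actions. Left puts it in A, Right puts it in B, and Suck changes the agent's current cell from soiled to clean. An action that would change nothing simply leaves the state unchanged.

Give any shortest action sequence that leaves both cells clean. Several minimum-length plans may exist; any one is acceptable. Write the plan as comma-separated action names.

Suck

1. Suck → in A — A clean, B clean
min 1: A is soiled, one Suck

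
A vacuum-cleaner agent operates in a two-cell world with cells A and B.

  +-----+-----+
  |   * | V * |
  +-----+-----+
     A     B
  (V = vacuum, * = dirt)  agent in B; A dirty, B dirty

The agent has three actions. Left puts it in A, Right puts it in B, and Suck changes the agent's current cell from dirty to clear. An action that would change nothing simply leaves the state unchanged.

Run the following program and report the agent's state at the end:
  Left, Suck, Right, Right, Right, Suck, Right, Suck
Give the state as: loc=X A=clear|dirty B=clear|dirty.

t=1 Left ⇒ loc=A A=dirty B=dirty
t=2 Suck ⇒ loc=A A=clear B=dirty
t=3 Right ⇒ loc=B A=clear B=dirty
t=4 Right ⇒ loc=B A=clear B=dirty
t=5 Right ⇒ loc=B A=clear B=dirty
t=6 Suck ⇒ loc=B A=clear B=clear
t=7 Right ⇒ loc=B A=clear B=clear
t=8 Suck ⇒ loc=B A=clear B=clear

loc=B A=clear B=clear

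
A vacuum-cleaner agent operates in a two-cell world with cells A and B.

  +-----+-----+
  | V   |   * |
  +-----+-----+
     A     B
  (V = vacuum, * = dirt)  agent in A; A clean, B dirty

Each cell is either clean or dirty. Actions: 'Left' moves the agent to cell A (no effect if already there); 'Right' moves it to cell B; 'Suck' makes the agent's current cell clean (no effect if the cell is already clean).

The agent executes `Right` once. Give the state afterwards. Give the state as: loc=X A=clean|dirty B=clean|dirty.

start: loc=A A=clean B=dirty
t=1 Right ⇒ loc=B A=clean B=dirty

loc=B A=clean B=dirty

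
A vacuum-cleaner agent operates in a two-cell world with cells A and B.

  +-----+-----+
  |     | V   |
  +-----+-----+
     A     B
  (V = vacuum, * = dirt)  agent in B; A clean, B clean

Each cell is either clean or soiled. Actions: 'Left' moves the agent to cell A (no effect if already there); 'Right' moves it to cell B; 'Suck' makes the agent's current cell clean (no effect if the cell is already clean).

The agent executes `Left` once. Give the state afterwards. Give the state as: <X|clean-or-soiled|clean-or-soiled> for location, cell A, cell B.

<A|clean|clean>

start: <B|clean|clean>
[1] after Left: <A|clean|clean>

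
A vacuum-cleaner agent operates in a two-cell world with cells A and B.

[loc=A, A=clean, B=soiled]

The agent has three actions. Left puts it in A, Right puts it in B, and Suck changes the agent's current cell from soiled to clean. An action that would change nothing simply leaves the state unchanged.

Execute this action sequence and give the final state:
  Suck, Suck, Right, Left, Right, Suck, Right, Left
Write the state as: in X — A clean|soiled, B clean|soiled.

1. Suck → in A — A clean, B soiled
2. Suck → in A — A clean, B soiled
3. Right → in B — A clean, B soiled
4. Left → in A — A clean, B soiled
5. Right → in B — A clean, B soiled
6. Suck → in B — A clean, B clean
7. Right → in B — A clean, B clean
8. Left → in A — A clean, B clean

in A — A clean, B clean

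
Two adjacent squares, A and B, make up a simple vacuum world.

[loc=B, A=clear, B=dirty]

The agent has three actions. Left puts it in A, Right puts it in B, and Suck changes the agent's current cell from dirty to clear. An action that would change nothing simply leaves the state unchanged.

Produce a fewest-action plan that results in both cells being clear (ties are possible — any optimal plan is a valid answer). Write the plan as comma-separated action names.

1) do Suck; now <B|clear|clear>
min 1: B is dirty, one Suck

Suck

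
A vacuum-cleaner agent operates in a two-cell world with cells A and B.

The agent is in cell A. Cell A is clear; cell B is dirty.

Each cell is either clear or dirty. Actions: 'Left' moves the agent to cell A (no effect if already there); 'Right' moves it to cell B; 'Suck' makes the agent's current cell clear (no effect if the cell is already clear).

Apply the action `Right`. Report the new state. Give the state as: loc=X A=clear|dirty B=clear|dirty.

start: loc=A A=clear B=dirty
1. Right → loc=B A=clear B=dirty

loc=B A=clear B=dirty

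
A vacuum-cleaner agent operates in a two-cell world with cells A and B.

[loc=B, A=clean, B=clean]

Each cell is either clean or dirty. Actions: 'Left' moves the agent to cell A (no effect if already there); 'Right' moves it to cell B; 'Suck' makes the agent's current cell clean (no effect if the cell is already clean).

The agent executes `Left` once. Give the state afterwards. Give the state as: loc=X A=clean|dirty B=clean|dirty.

loc=A A=clean B=clean

start: loc=B A=clean B=clean
1. Left → loc=A A=clean B=clean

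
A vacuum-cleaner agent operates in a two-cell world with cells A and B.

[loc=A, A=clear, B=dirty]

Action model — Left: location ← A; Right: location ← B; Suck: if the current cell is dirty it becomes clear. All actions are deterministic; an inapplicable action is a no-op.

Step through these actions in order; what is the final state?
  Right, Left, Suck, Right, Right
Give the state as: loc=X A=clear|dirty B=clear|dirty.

loc=B A=clear B=dirty

step 1/5 (Right): loc=B A=clear B=dirty
step 2/5 (Left): loc=A A=clear B=dirty
step 3/5 (Suck): loc=A A=clear B=dirty
step 4/5 (Right): loc=B A=clear B=dirty
step 5/5 (Right): loc=B A=clear B=dirty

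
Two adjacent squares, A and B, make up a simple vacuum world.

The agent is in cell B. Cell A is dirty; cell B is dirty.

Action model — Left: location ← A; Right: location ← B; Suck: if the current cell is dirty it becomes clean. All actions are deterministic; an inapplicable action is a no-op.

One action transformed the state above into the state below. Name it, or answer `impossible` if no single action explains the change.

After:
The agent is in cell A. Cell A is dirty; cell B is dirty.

Left

try  Left: in A — A dirty, B dirty  ← match
try Right: in B — A dirty, B dirty
try  Suck: in B — A dirty, B clean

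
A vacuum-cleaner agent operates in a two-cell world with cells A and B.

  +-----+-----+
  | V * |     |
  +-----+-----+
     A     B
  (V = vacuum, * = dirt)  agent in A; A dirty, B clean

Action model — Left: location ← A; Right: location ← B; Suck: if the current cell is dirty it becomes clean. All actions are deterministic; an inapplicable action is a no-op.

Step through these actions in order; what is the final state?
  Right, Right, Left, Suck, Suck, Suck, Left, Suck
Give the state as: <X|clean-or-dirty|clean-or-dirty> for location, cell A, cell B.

1) do Right; now <B|dirty|clean>
2) do Right; now <B|dirty|clean>
3) do Left; now <A|dirty|clean>
4) do Suck; now <A|clean|clean>
5) do Suck; now <A|clean|clean>
6) do Suck; now <A|clean|clean>
7) do Left; now <A|clean|clean>
8) do Suck; now <A|clean|clean>

<A|clean|clean>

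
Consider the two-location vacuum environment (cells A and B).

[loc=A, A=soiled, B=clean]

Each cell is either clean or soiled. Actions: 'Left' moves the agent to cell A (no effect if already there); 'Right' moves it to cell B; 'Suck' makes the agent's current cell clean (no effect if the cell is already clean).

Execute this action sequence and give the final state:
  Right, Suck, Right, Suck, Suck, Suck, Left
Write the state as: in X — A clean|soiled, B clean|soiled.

in A — A soiled, B clean

Right (#1): in B — A soiled, B clean
Suck (#2): in B — A soiled, B clean
Right (#3): in B — A soiled, B clean
Suck (#4): in B — A soiled, B clean
Suck (#5): in B — A soiled, B clean
Suck (#6): in B — A soiled, B clean
Left (#7): in A — A soiled, B clean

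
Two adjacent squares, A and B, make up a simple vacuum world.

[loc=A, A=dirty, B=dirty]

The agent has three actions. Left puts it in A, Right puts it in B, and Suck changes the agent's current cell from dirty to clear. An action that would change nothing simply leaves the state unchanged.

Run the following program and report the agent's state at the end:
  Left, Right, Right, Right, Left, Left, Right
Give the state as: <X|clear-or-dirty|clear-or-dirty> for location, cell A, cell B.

1. Left → <A|dirty|dirty>
2. Right → <B|dirty|dirty>
3. Right → <B|dirty|dirty>
4. Right → <B|dirty|dirty>
5. Left → <A|dirty|dirty>
6. Left → <A|dirty|dirty>
7. Right → <B|dirty|dirty>

<B|dirty|dirty>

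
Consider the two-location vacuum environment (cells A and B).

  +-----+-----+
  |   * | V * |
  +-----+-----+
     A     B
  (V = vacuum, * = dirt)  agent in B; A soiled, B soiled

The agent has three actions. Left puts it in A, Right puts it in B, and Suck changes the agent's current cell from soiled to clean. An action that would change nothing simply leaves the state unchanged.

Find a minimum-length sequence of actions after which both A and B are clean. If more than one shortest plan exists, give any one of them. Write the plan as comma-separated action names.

Suck, Left, Suck

1. Suck → in B — A soiled, B clean
2. Left → in A — A soiled, B clean
3. Suck → in A — A clean, B clean
min 3: Suck B + move + Suck A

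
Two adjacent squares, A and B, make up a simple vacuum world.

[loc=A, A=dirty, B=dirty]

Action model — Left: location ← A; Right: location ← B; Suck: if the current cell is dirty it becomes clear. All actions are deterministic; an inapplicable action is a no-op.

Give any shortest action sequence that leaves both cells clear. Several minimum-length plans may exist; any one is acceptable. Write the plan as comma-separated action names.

1) do Suck; now in A — A clear, B dirty
2) do Right; now in B — A clear, B dirty
3) do Suck; now in B — A clear, B clear
min 3: Suck A + move + Suck B

Suck, Right, Suck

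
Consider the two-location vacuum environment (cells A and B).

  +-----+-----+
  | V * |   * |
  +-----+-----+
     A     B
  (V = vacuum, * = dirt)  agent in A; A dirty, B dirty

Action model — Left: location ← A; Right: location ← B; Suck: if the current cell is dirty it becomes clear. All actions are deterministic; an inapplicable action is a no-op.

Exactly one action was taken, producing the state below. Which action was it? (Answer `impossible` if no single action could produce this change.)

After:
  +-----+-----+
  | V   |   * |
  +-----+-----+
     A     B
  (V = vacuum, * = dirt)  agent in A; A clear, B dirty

try  Left: in A — A dirty, B dirty
try Right: in B — A dirty, B dirty
try  Suck: in A — A clear, B dirty  ← match

Suck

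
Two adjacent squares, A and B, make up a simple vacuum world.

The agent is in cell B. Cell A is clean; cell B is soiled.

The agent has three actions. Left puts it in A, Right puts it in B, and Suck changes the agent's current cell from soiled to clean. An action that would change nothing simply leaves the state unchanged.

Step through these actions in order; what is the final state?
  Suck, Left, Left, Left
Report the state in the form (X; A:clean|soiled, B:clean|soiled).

1. Suck → (B; A:clean, B:clean)
2. Left → (A; A:clean, B:clean)
3. Left → (A; A:clean, B:clean)
4. Left → (A; A:clean, B:clean)

(A; A:clean, B:clean)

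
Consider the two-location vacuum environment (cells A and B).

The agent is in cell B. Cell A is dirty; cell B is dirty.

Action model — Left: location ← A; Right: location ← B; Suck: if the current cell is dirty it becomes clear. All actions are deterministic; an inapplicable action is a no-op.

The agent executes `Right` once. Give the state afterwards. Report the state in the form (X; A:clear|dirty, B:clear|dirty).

(B; A:dirty, B:dirty)

start: (B; A:dirty, B:dirty)
1. Right → (B; A:dirty, B:dirty)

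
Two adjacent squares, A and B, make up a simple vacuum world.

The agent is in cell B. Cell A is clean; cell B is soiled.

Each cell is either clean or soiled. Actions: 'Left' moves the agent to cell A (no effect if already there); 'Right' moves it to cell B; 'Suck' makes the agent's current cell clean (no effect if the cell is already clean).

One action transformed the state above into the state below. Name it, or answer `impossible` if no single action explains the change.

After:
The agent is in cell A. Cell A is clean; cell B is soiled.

Left

try  Left: <A|clean|soiled>  ← match
try Right: <B|clean|soiled>
try  Suck: <B|clean|clean>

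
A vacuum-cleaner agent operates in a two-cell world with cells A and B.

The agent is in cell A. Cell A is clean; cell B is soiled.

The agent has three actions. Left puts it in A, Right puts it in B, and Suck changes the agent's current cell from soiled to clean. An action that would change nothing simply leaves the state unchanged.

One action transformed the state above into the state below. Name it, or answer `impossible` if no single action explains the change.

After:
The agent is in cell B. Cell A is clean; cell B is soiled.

Right

try  Left: (A; A:clean, B:soiled)
try Right: (B; A:clean, B:soiled)  ← match
try  Suck: (A; A:clean, B:soiled)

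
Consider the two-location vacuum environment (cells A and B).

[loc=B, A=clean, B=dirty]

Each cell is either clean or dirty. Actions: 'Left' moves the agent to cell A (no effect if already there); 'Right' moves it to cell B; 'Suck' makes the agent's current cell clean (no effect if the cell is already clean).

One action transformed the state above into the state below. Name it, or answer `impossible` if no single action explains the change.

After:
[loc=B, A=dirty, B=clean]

try  Left: in A — A clean, B dirty
try Right: in B — A clean, B dirty
try  Suck: in B — A clean, B clean
no single action produces the after-state

impossible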